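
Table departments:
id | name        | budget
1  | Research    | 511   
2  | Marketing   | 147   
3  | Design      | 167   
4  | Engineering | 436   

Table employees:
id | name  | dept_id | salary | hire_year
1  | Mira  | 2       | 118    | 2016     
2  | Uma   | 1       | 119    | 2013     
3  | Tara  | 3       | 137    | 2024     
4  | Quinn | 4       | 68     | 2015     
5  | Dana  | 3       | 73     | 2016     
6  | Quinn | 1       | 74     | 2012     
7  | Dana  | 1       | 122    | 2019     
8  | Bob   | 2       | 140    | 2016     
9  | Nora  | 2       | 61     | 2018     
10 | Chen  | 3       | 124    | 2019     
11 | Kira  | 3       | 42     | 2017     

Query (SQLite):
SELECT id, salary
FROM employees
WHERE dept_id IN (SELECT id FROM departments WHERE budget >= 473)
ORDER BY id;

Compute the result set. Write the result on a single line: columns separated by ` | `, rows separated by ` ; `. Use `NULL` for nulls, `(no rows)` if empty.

Inner query: departments.id where budget >= 473.
Outer: keep employees rows whose dept_id is in that set.
Inner query → {1}

2 | 119 ; 6 | 74 ; 7 | 122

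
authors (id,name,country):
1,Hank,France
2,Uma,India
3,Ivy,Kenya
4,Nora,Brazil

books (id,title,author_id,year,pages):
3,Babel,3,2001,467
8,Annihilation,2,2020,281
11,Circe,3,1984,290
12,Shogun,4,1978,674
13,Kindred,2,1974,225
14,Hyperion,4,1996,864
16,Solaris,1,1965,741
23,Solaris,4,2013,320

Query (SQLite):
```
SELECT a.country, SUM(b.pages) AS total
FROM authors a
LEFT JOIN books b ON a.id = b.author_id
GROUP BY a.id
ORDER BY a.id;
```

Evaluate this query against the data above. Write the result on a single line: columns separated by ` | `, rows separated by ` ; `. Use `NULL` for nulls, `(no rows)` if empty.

France | 741 ; India | 506 ; Kenya | 757 ; Brazil | 1858

LEFT JOIN keeps every authors row; unmatched ones get NULL for books columns.
Group by authors.id and compute SUM(b.pages). SUM over an all-NULL group is NULL.
  1: ids {16} → SUM(b.pages)=741
  2: ids {8, 13} → SUM(b.pages)=506
  3: ids {3, 11} → SUM(b.pages)=757
  4: ids {12, 14, 23} → SUM(b.pages)=1858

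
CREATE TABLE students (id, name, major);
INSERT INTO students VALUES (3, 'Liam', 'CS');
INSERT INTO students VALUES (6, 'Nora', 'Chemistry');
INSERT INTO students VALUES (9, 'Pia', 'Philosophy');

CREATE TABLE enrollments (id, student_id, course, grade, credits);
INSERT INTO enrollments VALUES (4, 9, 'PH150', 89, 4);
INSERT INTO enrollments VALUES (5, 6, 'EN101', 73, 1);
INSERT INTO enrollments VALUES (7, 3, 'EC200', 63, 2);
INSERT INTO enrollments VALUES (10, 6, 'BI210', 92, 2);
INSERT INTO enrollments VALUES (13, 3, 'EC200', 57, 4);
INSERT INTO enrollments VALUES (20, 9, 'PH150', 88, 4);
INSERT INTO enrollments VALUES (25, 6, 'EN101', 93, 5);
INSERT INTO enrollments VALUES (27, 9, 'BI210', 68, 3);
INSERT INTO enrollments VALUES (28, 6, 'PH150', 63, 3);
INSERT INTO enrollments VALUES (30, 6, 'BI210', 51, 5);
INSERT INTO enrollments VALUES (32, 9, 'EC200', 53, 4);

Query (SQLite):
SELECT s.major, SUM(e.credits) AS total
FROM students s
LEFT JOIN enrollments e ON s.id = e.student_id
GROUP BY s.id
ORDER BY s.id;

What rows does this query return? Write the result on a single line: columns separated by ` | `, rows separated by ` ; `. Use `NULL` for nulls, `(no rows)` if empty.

CS | 6 ; Chemistry | 16 ; Philosophy | 15

LEFT JOIN keeps every students row; unmatched ones get NULL for enrollments columns.
Group by students.id and compute SUM(e.credits). SUM over an all-NULL group is NULL.
  3: ids {7, 13} → SUM(e.credits)=6
  6: ids {5, 10, 25, 28, 30} → SUM(e.credits)=16
  9: ids {4, 20, 27, 32} → SUM(e.credits)=15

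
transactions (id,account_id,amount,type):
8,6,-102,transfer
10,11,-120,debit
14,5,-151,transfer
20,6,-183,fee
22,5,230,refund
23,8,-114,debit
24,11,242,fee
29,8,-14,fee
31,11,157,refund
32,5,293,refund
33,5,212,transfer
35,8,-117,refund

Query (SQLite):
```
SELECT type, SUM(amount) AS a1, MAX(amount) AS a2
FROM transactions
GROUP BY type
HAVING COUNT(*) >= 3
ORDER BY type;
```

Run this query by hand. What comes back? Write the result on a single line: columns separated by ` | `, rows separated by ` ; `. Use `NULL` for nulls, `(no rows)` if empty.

Group transactions by type.
Per group compute: SUM(amount), MAX(amount).
HAVING: drop groups with fewer than 3 rows.
  debit: ids {10, 23} → SUM(amount)=-234, MAX(amount)=-114
  fee: ids {20, 24, 29} → SUM(amount)=45, MAX(amount)=242
  refund: ids {22, 31, 32, 35} → SUM(amount)=563, MAX(amount)=293
  transfer: ids {8, 14, 33} → SUM(amount)=-41, MAX(amount)=212

fee | 45 | 242 ; refund | 563 | 293 ; transfer | -41 | 212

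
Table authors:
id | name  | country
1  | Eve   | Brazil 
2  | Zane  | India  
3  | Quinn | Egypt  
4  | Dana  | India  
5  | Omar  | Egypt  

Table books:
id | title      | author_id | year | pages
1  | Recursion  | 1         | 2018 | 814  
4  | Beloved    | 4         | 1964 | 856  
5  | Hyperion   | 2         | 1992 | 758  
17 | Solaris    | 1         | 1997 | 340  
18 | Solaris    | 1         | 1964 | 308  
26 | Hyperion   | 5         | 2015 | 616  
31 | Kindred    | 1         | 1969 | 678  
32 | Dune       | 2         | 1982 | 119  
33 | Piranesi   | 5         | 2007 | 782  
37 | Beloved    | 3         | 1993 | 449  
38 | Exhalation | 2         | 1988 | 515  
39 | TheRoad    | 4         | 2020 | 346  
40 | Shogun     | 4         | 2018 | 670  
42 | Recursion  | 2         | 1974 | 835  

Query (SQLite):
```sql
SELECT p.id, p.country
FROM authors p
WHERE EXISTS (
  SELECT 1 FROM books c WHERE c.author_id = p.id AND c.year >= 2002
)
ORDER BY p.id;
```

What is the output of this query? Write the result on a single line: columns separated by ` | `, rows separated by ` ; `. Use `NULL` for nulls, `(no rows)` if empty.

For each authors row, check whether any books with matching author_id has year >= 2002.
Keep rows where that is true.

1 | Brazil ; 4 | India ; 5 | Egypt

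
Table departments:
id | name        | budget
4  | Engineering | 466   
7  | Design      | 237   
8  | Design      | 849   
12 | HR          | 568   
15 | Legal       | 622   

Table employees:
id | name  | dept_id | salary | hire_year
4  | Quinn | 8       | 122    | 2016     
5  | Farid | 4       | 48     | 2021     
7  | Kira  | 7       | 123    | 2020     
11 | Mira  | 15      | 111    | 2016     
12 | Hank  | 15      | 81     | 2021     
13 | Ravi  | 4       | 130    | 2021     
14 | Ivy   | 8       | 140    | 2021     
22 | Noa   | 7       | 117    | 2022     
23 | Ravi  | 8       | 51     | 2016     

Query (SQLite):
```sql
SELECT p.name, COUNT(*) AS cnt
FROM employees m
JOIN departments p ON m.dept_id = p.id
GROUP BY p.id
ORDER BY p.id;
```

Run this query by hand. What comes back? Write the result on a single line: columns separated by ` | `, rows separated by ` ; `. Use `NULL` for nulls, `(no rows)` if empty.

Engineering | 2 ; Design | 2 ; Design | 3 ; Legal | 2

Join each employees row to its departments via dept_id.
Group joined rows by departments.id; compute COUNT(*) per group.
  4: ids {5, 13} → COUNT(*)=2
  7: ids {7, 22} → COUNT(*)=2
  8: ids {4, 14, 23} → COUNT(*)=3
  15: ids {11, 12} → COUNT(*)=2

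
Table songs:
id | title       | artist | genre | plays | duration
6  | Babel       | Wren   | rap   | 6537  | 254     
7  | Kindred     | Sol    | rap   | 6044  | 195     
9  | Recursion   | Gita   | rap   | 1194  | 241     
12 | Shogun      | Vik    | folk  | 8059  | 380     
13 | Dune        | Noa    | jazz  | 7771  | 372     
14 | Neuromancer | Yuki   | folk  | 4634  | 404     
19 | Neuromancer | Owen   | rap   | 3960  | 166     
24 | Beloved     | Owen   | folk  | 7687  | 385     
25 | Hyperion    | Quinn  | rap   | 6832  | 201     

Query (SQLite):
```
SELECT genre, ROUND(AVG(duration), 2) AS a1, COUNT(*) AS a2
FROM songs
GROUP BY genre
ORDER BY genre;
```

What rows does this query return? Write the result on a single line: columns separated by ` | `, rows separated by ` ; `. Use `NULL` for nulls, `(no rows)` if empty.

Group songs by genre.
Per group compute: ROUND(AVG(duration), 2), COUNT(*).
  folk: ids {12, 14, 24} → ROUND(AVG(duration), 2)=389.67, COUNT(*)=3
  jazz: ids {13} → ROUND(AVG(duration), 2)=372, COUNT(*)=1
  rap: ids {6, 7, 9, 19, 25} → ROUND(AVG(duration), 2)=211.4, COUNT(*)=5

folk | 389.67 | 3 ; jazz | 372 | 1 ; rap | 211.4 | 5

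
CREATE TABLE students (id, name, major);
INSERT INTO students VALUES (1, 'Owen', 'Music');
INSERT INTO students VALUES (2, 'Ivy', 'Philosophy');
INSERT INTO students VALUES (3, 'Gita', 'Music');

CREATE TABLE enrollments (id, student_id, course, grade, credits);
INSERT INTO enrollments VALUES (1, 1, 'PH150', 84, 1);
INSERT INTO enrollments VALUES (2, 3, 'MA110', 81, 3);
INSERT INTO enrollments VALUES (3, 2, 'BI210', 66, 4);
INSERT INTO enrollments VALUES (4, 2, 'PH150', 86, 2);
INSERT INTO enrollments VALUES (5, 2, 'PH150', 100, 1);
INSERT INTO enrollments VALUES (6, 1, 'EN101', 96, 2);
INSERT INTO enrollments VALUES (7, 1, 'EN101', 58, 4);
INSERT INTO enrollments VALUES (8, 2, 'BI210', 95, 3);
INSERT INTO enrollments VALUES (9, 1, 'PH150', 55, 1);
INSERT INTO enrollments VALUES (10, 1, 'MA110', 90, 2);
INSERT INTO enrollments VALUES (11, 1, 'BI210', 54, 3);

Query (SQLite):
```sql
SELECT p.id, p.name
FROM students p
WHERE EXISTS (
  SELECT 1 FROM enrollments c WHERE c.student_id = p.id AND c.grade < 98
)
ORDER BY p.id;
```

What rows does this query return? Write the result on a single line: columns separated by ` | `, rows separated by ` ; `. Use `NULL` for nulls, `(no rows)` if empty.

1 | Owen ; 2 | Ivy ; 3 | Gita

For each students row, check whether any enrollments with matching student_id has grade < 98.
Keep rows where that is true.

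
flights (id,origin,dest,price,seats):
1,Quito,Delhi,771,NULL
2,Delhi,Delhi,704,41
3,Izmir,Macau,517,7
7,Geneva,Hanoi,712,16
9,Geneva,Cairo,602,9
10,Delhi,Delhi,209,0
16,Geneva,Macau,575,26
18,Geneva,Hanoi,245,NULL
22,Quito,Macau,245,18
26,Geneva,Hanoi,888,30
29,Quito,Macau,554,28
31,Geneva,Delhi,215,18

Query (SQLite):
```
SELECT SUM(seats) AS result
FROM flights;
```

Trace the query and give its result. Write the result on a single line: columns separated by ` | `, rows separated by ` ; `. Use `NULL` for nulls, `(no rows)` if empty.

193

All seats values: [NULL, 41, 7, 16, 9, 0, 26, NULL, 18, 30, 28, 18].
SUM of non-NULL values = 193.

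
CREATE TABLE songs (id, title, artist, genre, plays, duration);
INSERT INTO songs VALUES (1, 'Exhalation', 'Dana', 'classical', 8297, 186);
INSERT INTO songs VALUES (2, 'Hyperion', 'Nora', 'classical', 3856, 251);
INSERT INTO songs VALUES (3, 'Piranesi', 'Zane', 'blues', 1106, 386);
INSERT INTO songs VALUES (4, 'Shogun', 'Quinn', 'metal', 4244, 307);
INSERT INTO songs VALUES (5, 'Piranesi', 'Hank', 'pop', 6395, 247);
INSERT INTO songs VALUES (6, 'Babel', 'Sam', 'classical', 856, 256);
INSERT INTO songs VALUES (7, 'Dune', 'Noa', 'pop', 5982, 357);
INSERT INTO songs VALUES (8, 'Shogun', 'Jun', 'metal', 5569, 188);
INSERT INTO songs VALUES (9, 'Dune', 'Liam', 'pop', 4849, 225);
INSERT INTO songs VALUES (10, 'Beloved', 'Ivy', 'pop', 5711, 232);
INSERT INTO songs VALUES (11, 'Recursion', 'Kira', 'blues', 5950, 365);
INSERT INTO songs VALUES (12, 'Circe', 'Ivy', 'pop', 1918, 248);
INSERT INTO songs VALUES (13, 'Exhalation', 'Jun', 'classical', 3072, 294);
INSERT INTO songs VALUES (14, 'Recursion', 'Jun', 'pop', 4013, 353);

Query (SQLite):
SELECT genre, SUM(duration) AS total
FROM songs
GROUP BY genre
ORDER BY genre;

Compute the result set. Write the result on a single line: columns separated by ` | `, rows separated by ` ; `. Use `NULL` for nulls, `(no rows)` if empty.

blues | 751 ; classical | 987 ; metal | 495 ; pop | 1662

Partition songs by genre; compute SUM(duration) within each group.
  blues: ids {3, 11} → SUM(duration)=751
  classical: ids {1, 2, 6, 13} → SUM(duration)=987
  metal: ids {4, 8} → SUM(duration)=495
  pop: ids {5, 7, 9, 10, 12, 14} → SUM(duration)=1662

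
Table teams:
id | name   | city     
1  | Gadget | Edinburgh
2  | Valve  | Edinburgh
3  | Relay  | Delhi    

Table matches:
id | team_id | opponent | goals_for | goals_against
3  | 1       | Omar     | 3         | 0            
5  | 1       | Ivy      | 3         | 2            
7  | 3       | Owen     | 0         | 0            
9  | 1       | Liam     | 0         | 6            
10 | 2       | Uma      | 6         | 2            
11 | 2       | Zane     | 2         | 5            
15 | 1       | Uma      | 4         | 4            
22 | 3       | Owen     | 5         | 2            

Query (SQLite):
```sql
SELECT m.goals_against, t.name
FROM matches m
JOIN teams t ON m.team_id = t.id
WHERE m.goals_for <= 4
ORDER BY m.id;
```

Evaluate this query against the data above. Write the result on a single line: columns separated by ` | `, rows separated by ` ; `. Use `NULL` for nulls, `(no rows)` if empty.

Each matches row matches the teams row where team_id = teams.id.
Then keep rows with m.goals_for <= 4.

0 | Gadget ; 2 | Gadget ; 0 | Relay ; 6 | Gadget ; 5 | Valve ; 4 | Gadget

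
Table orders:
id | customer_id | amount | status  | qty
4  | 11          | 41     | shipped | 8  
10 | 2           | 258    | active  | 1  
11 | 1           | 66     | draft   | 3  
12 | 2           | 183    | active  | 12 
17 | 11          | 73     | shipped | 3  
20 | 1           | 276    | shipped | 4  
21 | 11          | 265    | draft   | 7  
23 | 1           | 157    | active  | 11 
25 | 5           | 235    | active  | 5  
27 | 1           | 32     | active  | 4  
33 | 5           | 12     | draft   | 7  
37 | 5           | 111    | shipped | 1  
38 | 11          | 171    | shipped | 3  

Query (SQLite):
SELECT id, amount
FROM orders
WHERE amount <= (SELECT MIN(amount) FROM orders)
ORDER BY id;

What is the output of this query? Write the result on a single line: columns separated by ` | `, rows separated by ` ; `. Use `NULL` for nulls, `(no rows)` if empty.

33 | 12

Scalar subquery: MIN(amount) over all orders rows = 12.
Keep rows where amount <= that value.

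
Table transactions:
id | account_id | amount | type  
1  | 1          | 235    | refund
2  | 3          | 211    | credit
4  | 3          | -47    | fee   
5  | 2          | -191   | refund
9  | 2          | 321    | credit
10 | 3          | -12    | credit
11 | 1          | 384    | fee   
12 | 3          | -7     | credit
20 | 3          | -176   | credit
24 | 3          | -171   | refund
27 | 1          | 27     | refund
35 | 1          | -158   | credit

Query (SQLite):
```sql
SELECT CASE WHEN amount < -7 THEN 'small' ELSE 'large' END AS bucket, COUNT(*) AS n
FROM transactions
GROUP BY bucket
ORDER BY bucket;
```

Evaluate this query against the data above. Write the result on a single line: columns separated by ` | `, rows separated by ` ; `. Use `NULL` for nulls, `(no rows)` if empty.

Bucket rows by amount < -7 → 'small' else 'large'; count each bucket.

large | 6 ; small | 6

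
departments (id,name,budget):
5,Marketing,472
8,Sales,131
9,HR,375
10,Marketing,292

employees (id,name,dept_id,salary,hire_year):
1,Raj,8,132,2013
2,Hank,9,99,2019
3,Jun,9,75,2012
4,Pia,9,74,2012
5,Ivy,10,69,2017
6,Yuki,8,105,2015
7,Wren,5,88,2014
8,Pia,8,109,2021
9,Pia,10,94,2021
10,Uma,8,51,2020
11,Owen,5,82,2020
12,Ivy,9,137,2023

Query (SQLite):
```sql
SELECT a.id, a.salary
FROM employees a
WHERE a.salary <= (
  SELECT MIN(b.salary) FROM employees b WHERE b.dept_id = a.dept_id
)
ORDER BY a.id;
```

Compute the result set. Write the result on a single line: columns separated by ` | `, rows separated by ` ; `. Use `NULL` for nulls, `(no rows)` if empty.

4 | 74 ; 5 | 69 ; 10 | 51 ; 11 | 82

For each employees row a, compute MIN(salary) over rows sharing a.dept_id.
Keep row a if a.salary <= that per-group MIN.
  dept_id=5: MIN(salary) = 82
  dept_id=8: MIN(salary) = 51
  dept_id=9: MIN(salary) = 74
  dept_id=10: MIN(salary) = 69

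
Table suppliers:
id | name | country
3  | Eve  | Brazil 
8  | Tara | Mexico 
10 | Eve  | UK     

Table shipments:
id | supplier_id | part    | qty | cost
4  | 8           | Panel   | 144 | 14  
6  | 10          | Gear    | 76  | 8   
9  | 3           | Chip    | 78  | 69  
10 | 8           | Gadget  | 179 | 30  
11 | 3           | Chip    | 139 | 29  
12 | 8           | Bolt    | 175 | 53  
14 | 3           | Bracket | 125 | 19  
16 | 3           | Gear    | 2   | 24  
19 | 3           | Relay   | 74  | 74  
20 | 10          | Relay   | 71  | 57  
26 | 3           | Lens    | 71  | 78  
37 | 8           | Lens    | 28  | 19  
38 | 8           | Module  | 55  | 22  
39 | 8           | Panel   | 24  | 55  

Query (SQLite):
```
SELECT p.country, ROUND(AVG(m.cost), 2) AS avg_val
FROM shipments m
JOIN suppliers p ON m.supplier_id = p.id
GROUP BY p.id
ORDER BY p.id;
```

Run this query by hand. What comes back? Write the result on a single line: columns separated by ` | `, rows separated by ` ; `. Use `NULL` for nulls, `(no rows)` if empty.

Brazil | 48.83 ; Mexico | 32.17 ; UK | 32.5

Join each shipments row to its suppliers via supplier_id.
Group joined rows by suppliers.id; compute ROUND(AVG(m.cost), 2) per group.
  3: ids {9, 11, 14, 16, 19, 26} → ROUND(AVG(m.cost), 2)=48.83
  8: ids {4, 10, 12, 37, 38, 39} → ROUND(AVG(m.cost), 2)=32.17
  10: ids {6, 20} → ROUND(AVG(m.cost), 2)=32.5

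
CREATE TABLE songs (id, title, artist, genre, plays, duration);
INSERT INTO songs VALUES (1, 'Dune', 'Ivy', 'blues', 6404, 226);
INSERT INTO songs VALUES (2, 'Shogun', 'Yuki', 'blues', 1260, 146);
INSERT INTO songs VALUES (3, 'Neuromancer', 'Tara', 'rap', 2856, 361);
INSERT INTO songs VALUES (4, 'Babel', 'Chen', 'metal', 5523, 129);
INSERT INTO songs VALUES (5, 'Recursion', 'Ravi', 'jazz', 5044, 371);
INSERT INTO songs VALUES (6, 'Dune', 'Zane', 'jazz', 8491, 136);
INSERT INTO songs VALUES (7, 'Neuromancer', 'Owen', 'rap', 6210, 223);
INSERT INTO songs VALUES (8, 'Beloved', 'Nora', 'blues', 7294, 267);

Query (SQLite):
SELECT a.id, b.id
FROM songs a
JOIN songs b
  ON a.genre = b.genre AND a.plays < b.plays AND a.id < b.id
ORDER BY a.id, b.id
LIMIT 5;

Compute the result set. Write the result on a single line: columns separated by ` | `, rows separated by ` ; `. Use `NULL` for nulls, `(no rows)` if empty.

1 | 8 ; 2 | 8 ; 3 | 7 ; 5 | 6

Pairs (a,b) with same genre, a.plays < b.plays, a.id < b.id.
genre groups: blues:{1,2,8} jazz:{5,6} metal:{4} rap:{3,7}
Ordered by (a.id, b.id); first 5.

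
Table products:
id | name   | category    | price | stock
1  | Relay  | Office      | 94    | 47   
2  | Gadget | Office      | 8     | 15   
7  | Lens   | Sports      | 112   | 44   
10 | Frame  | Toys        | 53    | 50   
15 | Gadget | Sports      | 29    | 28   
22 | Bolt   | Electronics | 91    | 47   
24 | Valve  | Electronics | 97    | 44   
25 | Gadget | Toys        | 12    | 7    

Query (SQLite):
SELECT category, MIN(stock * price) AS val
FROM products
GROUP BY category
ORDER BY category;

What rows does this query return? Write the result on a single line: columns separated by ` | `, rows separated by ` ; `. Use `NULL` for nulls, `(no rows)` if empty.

For each row compute stock * price.
Group by category; take MIN of the expression per group.
  Electronics: ids {22, 24} → MIN(stock * price)=4268
  Office: ids {1, 2} → MIN(stock * price)=120
  Sports: ids {7, 15} → MIN(stock * price)=812
  Toys: ids {10, 25} → MIN(stock * price)=84

Electronics | 4268 ; Office | 120 ; Sports | 812 ; Toys | 84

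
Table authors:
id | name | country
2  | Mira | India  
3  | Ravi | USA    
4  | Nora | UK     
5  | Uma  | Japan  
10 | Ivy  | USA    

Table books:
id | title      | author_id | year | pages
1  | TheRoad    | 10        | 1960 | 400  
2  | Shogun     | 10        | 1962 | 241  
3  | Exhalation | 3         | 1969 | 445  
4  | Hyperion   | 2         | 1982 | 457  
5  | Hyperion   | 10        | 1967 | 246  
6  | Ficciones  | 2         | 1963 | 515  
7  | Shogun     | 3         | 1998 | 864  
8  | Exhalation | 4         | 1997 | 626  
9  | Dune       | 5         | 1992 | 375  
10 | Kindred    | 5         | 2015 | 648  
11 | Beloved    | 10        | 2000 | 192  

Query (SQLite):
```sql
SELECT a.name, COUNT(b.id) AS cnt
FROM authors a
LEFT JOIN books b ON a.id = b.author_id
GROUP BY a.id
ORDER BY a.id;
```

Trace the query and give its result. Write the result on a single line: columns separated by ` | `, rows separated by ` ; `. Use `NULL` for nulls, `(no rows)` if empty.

Mira | 2 ; Ravi | 2 ; Nora | 1 ; Uma | 2 ; Ivy | 4

LEFT JOIN keeps every authors row; unmatched ones get NULL for books columns.
Group by authors.id and compute COUNT(b.id). COUNT(col) of an all-NULL group is 0.
  2: ids {4, 6} → COUNT(b.id)=2
  3: ids {3, 7} → COUNT(b.id)=2
  4: ids {8} → COUNT(b.id)=1
  5: ids {9, 10} → COUNT(b.id)=2
  10: ids {1, 2, 5, 11} → COUNT(b.id)=4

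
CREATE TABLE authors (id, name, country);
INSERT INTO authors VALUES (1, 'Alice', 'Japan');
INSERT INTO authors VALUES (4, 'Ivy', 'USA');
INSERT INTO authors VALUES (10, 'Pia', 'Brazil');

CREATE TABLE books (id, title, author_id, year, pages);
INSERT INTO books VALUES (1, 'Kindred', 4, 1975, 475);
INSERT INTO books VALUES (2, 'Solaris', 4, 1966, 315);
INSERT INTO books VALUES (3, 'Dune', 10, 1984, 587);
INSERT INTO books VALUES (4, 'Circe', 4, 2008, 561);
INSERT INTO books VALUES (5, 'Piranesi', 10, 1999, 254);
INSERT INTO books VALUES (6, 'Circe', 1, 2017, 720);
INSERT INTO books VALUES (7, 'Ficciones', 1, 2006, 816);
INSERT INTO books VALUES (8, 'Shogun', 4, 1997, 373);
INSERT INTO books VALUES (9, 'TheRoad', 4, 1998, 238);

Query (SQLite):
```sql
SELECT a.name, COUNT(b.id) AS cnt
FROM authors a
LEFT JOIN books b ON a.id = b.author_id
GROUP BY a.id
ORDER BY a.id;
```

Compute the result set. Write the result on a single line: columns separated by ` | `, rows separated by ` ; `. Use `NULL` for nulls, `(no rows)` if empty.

LEFT JOIN keeps every authors row; unmatched ones get NULL for books columns.
Group by authors.id and compute COUNT(b.id). COUNT(col) of an all-NULL group is 0.
  1: ids {6, 7} → COUNT(b.id)=2
  4: ids {1, 2, 4, 8, 9} → COUNT(b.id)=5
  10: ids {3, 5} → COUNT(b.id)=2

Alice | 2 ; Ivy | 5 ; Pia | 2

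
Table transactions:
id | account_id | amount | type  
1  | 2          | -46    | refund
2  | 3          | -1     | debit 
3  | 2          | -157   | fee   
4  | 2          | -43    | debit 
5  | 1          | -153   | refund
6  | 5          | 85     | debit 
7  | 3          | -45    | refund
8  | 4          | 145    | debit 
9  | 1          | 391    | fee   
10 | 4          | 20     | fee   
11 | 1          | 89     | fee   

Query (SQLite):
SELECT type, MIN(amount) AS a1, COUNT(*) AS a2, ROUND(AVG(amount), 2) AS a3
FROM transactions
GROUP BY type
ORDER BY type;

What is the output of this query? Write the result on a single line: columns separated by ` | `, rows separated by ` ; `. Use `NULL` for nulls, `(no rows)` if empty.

Group transactions by type.
Per group compute: MIN(amount), COUNT(*), ROUND(AVG(amount), 2).
  debit: ids {2, 4, 6, 8} → MIN(amount)=-43, COUNT(*)=4, ROUND(AVG(amount), 2)=46.5
  fee: ids {3, 9, 10, 11} → MIN(amount)=-157, COUNT(*)=4, ROUND(AVG(amount), 2)=85.75
  refund: ids {1, 5, 7} → MIN(amount)=-153, COUNT(*)=3, ROUND(AVG(amount), 2)=-81.33

debit | -43 | 4 | 46.5 ; fee | -157 | 4 | 85.75 ; refund | -153 | 3 | -81.33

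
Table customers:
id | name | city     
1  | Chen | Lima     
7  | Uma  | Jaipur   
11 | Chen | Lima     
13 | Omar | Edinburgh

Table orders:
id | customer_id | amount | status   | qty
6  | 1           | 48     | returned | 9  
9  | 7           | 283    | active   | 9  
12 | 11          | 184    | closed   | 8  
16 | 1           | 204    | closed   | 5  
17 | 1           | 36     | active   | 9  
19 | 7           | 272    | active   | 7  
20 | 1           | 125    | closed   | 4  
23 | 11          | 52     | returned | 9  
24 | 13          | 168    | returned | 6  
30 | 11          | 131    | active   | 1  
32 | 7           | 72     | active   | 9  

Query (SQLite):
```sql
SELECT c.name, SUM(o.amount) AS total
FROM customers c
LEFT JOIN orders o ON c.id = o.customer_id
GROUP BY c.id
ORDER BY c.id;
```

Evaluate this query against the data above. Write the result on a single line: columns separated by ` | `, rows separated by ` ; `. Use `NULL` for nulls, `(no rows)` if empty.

LEFT JOIN keeps every customers row; unmatched ones get NULL for orders columns.
Group by customers.id and compute SUM(o.amount). SUM over an all-NULL group is NULL.
  1: ids {6, 16, 17, 20} → SUM(o.amount)=413
  7: ids {9, 19, 32} → SUM(o.amount)=627
  11: ids {12, 23, 30} → SUM(o.amount)=367
  13: ids {24} → SUM(o.amount)=168

Chen | 413 ; Uma | 627 ; Chen | 367 ; Omar | 168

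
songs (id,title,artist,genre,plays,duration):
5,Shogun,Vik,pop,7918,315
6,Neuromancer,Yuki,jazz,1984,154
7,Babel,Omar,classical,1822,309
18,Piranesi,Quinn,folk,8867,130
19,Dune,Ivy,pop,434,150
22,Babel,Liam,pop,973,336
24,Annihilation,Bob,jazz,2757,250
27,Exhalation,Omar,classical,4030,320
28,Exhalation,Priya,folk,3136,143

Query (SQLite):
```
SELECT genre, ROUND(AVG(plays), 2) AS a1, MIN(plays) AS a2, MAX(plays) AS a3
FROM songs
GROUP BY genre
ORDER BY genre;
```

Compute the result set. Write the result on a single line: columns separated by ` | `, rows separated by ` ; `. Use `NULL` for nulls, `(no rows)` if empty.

classical | 2926 | 1822 | 4030 ; folk | 6001.5 | 3136 | 8867 ; jazz | 2370.5 | 1984 | 2757 ; pop | 3108.33 | 434 | 7918

Group songs by genre.
Per group compute: ROUND(AVG(plays), 2), MIN(plays), MAX(plays).
  classical: ids {7, 27} → ROUND(AVG(plays), 2)=2926, MIN(plays)=1822, MAX(plays)=4030
  folk: ids {18, 28} → ROUND(AVG(plays), 2)=6001.5, MIN(plays)=3136, MAX(plays)=8867
  jazz: ids {6, 24} → ROUND(AVG(plays), 2)=2370.5, MIN(plays)=1984, MAX(plays)=2757
  pop: ids {5, 19, 22} → ROUND(AVG(plays), 2)=3108.33, MIN(plays)=434, MAX(plays)=7918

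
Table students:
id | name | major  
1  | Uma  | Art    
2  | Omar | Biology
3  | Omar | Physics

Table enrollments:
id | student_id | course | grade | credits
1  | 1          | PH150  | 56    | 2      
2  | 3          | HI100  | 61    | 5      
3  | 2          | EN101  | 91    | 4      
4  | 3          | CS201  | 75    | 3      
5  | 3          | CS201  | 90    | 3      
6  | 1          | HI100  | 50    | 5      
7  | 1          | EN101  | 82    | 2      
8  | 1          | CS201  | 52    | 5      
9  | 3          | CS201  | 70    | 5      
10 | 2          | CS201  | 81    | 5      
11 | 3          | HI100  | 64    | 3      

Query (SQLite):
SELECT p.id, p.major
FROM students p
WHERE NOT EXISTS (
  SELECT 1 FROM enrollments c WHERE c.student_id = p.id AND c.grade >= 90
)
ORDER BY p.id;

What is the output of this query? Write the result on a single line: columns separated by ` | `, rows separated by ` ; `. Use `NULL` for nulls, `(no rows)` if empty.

For each students row, check whether any enrollments with matching student_id has grade >= 90.
Keep rows where that is false.

1 | Art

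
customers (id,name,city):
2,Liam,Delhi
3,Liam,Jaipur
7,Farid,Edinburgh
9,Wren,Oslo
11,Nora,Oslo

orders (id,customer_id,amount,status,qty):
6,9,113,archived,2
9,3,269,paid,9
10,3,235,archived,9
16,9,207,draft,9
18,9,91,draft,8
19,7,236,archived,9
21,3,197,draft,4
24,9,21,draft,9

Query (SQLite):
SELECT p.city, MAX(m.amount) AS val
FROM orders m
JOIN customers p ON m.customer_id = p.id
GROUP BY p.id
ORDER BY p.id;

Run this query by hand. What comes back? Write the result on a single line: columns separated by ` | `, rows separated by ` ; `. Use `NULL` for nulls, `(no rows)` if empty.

Jaipur | 269 ; Edinburgh | 236 ; Oslo | 207

Join each orders row to its customers via customer_id.
Group joined rows by customers.id; compute MAX(m.amount) per group.
  3: ids {9, 10, 21} → MAX(m.amount)=269
  7: ids {19} → MAX(m.amount)=236
  9: ids {6, 16, 18, 24} → MAX(m.amount)=207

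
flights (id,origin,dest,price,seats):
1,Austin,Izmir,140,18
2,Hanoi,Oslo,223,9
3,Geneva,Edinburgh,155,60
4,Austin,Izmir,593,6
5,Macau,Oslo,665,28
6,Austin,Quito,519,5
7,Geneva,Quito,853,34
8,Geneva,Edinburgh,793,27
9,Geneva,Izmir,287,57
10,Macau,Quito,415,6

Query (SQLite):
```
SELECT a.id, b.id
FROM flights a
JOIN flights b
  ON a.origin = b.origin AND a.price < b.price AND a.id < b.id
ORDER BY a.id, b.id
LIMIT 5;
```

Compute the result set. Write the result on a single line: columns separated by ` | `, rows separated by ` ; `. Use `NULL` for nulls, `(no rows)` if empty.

Pairs (a,b) with same origin, a.price < b.price, a.id < b.id.
origin groups: Austin:{1,4,6} Geneva:{3,7,8,9} Hanoi:{2} Macau:{5,10}
Ordered by (a.id, b.id); first 5.

1 | 4 ; 1 | 6 ; 3 | 7 ; 3 | 8 ; 3 | 9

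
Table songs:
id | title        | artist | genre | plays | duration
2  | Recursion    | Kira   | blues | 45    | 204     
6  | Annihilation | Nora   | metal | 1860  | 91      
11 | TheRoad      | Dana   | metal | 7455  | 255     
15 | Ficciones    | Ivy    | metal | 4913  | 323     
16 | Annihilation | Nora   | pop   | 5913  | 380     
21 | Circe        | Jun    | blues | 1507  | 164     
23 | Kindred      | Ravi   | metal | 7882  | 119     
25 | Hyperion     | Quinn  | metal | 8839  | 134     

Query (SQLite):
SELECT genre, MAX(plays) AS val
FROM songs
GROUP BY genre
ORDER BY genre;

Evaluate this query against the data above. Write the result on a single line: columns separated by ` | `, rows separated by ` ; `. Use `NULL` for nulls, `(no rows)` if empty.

Partition songs by genre; compute MAX(plays) within each group.
  blues: ids {2, 21} → MAX(plays)=1507
  metal: ids {6, 11, 15, 23, 25} → MAX(plays)=8839
  pop: ids {16} → MAX(plays)=5913

blues | 1507 ; metal | 8839 ; pop | 5913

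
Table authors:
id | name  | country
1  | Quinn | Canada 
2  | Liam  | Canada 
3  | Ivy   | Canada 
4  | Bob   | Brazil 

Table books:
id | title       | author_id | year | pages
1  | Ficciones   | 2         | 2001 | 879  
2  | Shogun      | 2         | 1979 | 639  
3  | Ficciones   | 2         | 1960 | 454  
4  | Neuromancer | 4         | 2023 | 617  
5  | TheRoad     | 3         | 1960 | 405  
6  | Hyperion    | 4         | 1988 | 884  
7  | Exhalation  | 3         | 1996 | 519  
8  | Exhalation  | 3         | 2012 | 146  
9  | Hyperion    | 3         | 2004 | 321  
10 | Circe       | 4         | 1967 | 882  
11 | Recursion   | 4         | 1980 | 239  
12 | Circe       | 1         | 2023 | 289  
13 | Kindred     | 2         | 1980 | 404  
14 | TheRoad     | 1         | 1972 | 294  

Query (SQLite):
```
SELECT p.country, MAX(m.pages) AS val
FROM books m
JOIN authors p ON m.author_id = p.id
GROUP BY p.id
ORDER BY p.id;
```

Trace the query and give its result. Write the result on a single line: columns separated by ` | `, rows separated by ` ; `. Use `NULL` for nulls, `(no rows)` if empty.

Join each books row to its authors via author_id.
Group joined rows by authors.id; compute MAX(m.pages) per group.
  1: ids {12, 14} → MAX(m.pages)=294
  2: ids {1, 2, 3, 13} → MAX(m.pages)=879
  3: ids {5, 7, 8, 9} → MAX(m.pages)=519
  4: ids {4, 6, 10, 11} → MAX(m.pages)=884

Canada | 294 ; Canada | 879 ; Canada | 519 ; Brazil | 884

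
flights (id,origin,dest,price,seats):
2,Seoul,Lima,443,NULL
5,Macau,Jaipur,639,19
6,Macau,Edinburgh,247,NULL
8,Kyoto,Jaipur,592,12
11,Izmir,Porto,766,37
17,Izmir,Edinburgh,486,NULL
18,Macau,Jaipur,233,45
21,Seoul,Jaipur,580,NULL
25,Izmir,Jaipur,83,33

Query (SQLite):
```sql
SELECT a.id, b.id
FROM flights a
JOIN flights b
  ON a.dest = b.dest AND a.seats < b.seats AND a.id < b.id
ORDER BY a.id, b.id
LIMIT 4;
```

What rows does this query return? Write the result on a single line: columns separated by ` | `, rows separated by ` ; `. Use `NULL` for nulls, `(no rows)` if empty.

5 | 18 ; 5 | 25 ; 8 | 18 ; 8 | 25

Pairs (a,b) with same dest, a.seats < b.seats, a.id < b.id.
dest groups: Edinburgh:{6,17} Jaipur:{5,8,18,21,25} Lima:{2} Porto:{11}
Ordered by (a.id, b.id); first 4.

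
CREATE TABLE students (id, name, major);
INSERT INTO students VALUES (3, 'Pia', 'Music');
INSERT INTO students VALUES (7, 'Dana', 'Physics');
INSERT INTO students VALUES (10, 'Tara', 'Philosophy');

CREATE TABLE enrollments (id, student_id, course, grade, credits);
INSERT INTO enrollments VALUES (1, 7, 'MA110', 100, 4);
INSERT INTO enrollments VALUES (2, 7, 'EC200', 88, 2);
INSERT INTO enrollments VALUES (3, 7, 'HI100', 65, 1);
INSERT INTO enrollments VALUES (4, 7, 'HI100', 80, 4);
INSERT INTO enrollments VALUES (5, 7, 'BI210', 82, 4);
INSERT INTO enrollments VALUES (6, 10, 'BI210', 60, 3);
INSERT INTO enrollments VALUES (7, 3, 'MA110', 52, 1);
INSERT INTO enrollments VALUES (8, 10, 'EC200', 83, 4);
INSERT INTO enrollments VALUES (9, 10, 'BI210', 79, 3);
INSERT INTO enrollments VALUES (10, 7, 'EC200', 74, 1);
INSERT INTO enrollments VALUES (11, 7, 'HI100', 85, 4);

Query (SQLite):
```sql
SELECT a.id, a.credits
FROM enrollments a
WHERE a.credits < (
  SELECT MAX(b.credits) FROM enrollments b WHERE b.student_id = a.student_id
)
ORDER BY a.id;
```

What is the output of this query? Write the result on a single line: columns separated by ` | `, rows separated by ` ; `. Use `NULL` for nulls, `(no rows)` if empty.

2 | 2 ; 3 | 1 ; 6 | 3 ; 9 | 3 ; 10 | 1

For each enrollments row a, compute MAX(credits) over rows sharing a.student_id.
Keep row a if a.credits < that per-group MAX.
  student_id=3: MAX(credits) = 1
  student_id=7: MAX(credits) = 4
  student_id=10: MAX(credits) = 4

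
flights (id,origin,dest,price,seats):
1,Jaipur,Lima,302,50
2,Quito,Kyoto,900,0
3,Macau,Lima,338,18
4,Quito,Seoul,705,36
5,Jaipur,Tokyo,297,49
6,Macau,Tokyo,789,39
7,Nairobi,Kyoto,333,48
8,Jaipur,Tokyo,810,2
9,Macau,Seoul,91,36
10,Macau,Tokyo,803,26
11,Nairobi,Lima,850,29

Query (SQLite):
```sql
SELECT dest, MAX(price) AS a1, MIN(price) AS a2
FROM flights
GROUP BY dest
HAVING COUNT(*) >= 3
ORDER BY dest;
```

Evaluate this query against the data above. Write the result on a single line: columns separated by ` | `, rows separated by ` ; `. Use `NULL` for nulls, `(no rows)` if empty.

Group flights by dest.
Per group compute: MAX(price), MIN(price).
HAVING: drop groups with fewer than 3 rows.
  Kyoto: ids {2, 7} → MAX(price)=900, MIN(price)=333
  Lima: ids {1, 3, 11} → MAX(price)=850, MIN(price)=302
  Seoul: ids {4, 9} → MAX(price)=705, MIN(price)=91
  Tokyo: ids {5, 6, 8, 10} → MAX(price)=810, MIN(price)=297

Lima | 850 | 302 ; Tokyo | 810 | 297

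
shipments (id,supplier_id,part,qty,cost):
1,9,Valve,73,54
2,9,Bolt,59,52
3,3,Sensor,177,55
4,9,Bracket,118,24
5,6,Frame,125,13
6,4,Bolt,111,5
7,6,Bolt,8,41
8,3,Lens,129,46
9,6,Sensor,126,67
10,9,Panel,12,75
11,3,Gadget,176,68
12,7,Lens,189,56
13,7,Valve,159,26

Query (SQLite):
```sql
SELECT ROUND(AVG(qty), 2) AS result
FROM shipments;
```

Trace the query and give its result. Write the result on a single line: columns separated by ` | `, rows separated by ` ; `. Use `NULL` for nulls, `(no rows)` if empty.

All qty values: [73, 59, 177, 118, 125, 111, 8, 129, 126, 12, 176, 189, 159].
AVG = 1462 / 13 (rounded to 2 dp).

112.46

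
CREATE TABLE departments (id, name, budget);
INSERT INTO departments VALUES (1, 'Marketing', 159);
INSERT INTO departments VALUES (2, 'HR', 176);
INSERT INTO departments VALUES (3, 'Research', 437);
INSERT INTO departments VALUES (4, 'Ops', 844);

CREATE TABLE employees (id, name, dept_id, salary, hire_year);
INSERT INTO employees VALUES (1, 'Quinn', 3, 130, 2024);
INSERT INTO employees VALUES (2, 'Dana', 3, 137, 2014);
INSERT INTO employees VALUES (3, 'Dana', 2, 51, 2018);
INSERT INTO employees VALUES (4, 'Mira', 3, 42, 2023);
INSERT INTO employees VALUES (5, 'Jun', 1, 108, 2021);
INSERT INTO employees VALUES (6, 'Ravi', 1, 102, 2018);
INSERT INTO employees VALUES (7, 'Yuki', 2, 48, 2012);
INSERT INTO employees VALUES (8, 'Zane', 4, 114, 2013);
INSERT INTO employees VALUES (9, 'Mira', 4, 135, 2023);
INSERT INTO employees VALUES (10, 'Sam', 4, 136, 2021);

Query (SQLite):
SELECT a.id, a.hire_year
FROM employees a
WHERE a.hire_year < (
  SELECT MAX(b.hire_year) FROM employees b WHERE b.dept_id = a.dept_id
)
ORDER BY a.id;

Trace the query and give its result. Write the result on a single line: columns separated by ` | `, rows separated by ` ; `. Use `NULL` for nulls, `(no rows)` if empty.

For each employees row a, compute MAX(hire_year) over rows sharing a.dept_id.
Keep row a if a.hire_year < that per-group MAX.
  dept_id=1: MAX(hire_year) = 2021
  dept_id=2: MAX(hire_year) = 2018
  dept_id=3: MAX(hire_year) = 2024
  dept_id=4: MAX(hire_year) = 2023

2 | 2014 ; 4 | 2023 ; 6 | 2018 ; 7 | 2012 ; 8 | 2013 ; 10 | 2021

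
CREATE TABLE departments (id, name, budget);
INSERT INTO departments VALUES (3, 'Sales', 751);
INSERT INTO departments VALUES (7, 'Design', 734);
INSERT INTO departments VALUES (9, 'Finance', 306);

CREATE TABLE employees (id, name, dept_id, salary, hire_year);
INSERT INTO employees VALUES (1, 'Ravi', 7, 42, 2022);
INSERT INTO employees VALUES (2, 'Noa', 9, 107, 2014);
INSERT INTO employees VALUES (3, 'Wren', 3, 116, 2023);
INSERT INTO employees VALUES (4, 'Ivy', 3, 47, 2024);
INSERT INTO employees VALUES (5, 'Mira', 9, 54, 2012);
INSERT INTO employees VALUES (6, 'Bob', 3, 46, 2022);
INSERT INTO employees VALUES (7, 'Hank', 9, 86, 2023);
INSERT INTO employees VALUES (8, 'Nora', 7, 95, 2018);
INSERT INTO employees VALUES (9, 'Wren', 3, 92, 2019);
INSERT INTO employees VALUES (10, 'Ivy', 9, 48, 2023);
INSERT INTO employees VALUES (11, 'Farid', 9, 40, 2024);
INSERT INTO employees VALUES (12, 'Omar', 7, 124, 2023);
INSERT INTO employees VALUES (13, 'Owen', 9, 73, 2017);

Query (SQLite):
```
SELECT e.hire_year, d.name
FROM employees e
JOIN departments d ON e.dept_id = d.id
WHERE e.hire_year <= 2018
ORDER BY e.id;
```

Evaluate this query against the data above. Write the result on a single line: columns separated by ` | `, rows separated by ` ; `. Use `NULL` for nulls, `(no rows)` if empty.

2014 | Finance ; 2012 | Finance ; 2018 | Design ; 2017 | Finance

Each employees row matches the departments row where dept_id = departments.id.
Then keep rows with e.hire_year <= 2018.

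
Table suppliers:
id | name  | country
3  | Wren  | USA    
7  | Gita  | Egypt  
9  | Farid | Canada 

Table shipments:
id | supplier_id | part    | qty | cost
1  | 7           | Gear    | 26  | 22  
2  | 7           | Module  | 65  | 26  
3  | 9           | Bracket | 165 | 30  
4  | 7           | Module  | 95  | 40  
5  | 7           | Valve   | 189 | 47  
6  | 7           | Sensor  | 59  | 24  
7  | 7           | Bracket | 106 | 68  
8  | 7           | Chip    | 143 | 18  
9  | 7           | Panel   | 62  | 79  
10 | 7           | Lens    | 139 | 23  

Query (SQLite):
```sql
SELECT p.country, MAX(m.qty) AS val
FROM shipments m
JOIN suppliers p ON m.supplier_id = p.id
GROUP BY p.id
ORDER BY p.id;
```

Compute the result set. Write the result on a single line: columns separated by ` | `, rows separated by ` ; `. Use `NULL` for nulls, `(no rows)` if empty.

Egypt | 189 ; Canada | 165

Join each shipments row to its suppliers via supplier_id.
Group joined rows by suppliers.id; compute MAX(m.qty) per group.
  7: ids {1, 2, 4, 5, 6, 7, 8, 9, 10} → MAX(m.qty)=189
  9: ids {3} → MAX(m.qty)=165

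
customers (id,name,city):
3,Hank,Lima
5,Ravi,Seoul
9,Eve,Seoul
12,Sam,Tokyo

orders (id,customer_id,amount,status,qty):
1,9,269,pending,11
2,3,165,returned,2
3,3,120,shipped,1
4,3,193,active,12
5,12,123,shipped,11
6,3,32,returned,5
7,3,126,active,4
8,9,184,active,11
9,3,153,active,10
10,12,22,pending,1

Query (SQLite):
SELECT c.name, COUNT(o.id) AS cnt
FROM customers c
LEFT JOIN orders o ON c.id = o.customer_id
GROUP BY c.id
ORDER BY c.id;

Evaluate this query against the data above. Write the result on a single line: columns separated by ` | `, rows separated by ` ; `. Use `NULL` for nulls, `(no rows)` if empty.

Hank | 6 ; Ravi | 0 ; Eve | 2 ; Sam | 2

LEFT JOIN keeps every customers row; unmatched ones get NULL for orders columns.
Group by customers.id and compute COUNT(o.id). COUNT(col) of an all-NULL group is 0.
  3: ids {2, 3, 4, 6, 7, 9} → COUNT(o.id)=6
  5: ids {—} → COUNT(o.id)=0
  9: ids {1, 8} → COUNT(o.id)=2
  12: ids {5, 10} → COUNT(o.id)=2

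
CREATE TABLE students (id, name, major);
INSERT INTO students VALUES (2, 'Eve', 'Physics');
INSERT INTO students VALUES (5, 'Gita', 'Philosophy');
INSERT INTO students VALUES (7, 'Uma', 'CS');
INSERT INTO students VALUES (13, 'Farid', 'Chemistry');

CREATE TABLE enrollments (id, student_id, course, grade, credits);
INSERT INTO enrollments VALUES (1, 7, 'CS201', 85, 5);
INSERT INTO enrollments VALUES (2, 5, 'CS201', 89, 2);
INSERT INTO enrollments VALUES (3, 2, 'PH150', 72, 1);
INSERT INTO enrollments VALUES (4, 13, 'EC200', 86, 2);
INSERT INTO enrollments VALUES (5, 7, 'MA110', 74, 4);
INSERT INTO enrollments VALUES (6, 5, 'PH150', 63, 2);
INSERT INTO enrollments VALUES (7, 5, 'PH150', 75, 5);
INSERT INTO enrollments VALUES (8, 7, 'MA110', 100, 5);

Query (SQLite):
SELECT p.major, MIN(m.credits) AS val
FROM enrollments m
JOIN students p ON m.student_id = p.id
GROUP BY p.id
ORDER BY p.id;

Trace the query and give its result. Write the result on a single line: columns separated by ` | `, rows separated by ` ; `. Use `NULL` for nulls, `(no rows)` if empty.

Physics | 1 ; Philosophy | 2 ; CS | 4 ; Chemistry | 2

Join each enrollments row to its students via student_id.
Group joined rows by students.id; compute MIN(m.credits) per group.
  2: ids {3} → MIN(m.credits)=1
  5: ids {2, 6, 7} → MIN(m.credits)=2
  7: ids {1, 5, 8} → MIN(m.credits)=4
  13: ids {4} → MIN(m.credits)=2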